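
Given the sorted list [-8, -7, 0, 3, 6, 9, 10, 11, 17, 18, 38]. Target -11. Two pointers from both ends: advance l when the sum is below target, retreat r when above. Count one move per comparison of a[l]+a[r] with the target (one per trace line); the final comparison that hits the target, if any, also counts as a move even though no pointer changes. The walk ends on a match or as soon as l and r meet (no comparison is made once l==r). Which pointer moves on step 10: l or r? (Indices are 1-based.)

l=1 r=11: -8+38=30 >-11, r--
l=1 r=10: -8+18=10 >-11, r--
l=1 r=9: -8+17=9 >-11, r--
l=1 r=8: -8+11=3 >-11, r--
l=1 r=7: -8+10=2 >-11, r--
l=1 r=6: -8+9=1 >-11, r--
l=1 r=5: -8+6=-2 >-11, r--
l=1 r=4: -8+3=-5 >-11, r--
l=1 r=3: -8+0=-8 >-11, r--
l=1 r=2: -8+-7=-15 <-11, l++

l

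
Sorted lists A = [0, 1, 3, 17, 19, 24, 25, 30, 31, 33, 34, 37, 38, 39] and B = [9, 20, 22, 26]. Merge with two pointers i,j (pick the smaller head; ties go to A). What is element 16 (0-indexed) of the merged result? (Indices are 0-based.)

i=0 j=0: A[i]=0<=B[j]=9 take 0, i++
i=1 j=0: A[i]=1<=B[j]=9 take 1, i++
i=2 j=0: A[i]=3<=B[j]=9 take 3, i++
i=3 j=0: A[i]=17>B[j]=9 take 9, j++
i=3 j=1: A[i]=17<=B[j]=20 take 17, i++
i=4 j=1: A[i]=19<=B[j]=20 take 19, i++
i=5 j=1: A[i]=24>B[j]=20 take 20, j++
i=5 j=2: A[i]=24>B[j]=22 take 22, j++
i=5 j=3: A[i]=24<=B[j]=26 take 24, i++
i=6 j=3: A[i]=25<=B[j]=26 take 25, i++
i=7 j=3: A[i]=30>B[j]=26 take 26, j++
i=7 j=4: B done, take A[i]=30, i++
i=8 j=4: B done, take A[i]=31, i++
i=9 j=4: B done, take A[i]=33, i++
i=10 j=4: B done, take A[i]=34, i++
i=11 j=4: B done, take A[i]=37, i++
i=12 j=4: B done, take A[i]=38, i++
i=13 j=4: B done, take A[i]=39, i++

merged[16] = 38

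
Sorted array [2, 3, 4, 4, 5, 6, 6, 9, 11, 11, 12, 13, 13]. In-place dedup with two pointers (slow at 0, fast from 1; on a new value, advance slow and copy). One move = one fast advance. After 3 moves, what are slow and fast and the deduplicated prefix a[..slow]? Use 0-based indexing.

(s=0,f=1) a[fast]=3≠a[slow]=2 write a[1]=3 → slow++,fast++
(s=1,f=2) a[fast]=4≠a[slow]=3 write a[2]=4 → slow++,fast++
(s=2,f=3) a[fast]=4=a[slow] dup → fast++

slow=2, fast=4, prefix=[2, 3, 4]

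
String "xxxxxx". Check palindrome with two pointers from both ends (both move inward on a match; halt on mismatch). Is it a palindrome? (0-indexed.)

palindrome

l=0 r=5: 'x'=='x', l++,r--
l=1 r=4: 'x'=='x', l++,r--
l=2 r=3: 'x'=='x', l++,r--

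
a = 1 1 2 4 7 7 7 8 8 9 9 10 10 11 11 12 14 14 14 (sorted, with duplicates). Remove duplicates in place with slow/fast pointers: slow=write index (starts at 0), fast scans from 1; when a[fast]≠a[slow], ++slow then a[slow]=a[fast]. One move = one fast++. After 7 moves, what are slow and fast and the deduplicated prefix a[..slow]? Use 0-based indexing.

slow=4, fast=8, prefix=[1, 2, 4, 7, 8]

slow=0 fast=1: a[fast]=1=a[slow] dup, fast++
slow=0 fast=2: a[fast]=2≠a[slow]=1 write a[1]=2, slow++,fast++
slow=1 fast=3: a[fast]=4≠a[slow]=2 write a[2]=4, slow++,fast++
slow=2 fast=4: a[fast]=7≠a[slow]=4 write a[3]=7, slow++,fast++
slow=3 fast=5: a[fast]=7=a[slow] dup, fast++
slow=3 fast=6: a[fast]=7=a[slow] dup, fast++
slow=3 fast=7: a[fast]=8≠a[slow]=7 write a[4]=8, slow++,fast++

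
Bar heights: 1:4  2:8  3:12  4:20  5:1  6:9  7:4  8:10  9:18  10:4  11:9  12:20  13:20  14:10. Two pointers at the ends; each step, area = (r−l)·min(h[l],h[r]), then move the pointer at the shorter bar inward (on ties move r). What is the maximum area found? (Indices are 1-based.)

[1,14] min(4,10)*13=52 best=52 * → l++
[2,14] min(8,10)*12=96 best=96 * → l++
[3,14] min(12,10)*11=110 best=110 * → r--
[3,13] min(12,20)*10=120 best=120 * → l++
[4,13] min(20,20)*9=180 best=180 * → r--
[4,12] min(20,20)*8=160 best=180 → r--
[4,11] min(20,9)*7=63 best=180 → r--
[4,10] min(20,4)*6=24 best=180 → r--
[4,9] min(20,18)*5=90 best=180 → r--
[4,8] min(20,10)*4=40 best=180 → r--
[4,7] min(20,4)*3=12 best=180 → r--
[4,6] min(20,9)*2=18 best=180 → r--
[4,5] min(20,1)*1=1 best=180 → r--

max area = 180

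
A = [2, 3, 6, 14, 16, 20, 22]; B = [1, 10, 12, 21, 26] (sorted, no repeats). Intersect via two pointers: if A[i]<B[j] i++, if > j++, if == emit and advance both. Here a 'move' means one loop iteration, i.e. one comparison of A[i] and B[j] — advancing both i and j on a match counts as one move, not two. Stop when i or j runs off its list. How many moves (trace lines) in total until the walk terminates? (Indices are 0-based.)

11 moves

i=0 j=0: 2>1, j++
i=0 j=1: 2<10, i++
i=1 j=1: 3<10, i++
i=2 j=1: 6<10, i++
i=3 j=1: 14>10, j++
i=3 j=2: 14>12, j++
i=3 j=3: 14<21, i++
i=4 j=3: 16<21, i++
i=5 j=3: 20<21, i++
i=6 j=3: 22>21, j++
i=6 j=4: 22<26, i++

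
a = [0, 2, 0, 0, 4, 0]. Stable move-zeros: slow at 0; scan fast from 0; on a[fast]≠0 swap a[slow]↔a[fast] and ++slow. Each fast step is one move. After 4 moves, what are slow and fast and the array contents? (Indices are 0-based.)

slow=0 fast=0: a[fast]=0, fast++
slow=0 fast=1: a[fast]=2≠0 swap→a[0]=2, slow++,fast++
slow=1 fast=2: a[fast]=0, fast++
slow=1 fast=3: a[fast]=0, fast++

slow=1, fast=4, a=[2, 0, 0, 0, 4, 0]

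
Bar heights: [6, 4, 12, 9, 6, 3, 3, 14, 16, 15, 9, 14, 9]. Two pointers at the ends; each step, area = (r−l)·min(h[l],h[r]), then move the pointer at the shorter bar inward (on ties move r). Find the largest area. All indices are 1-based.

max area = 108

[1,13] min(6,9)*12=72 best=72 * → l++
[2,13] min(4,9)*11=44 best=72 → l++
[3,13] min(12,9)*10=90 best=90 * → r--
[3,12] min(12,14)*9=108 best=108 * → l++
[4,12] min(9,14)*8=72 best=108 → l++
[5,12] min(6,14)*7=42 best=108 → l++
[6,12] min(3,14)*6=18 best=108 → l++
[7,12] min(3,14)*5=15 best=108 → l++
[8,12] min(14,14)*4=56 best=108 → r--
[8,11] min(14,9)*3=27 best=108 → r--
[8,10] min(14,15)*2=28 best=108 → l++
[9,10] min(16,15)*1=15 best=108 → r--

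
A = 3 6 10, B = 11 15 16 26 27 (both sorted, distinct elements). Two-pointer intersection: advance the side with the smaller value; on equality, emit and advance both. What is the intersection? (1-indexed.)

intersection = []

i=1 j=1: 3<11, i++
i=2 j=1: 6<11, i++
i=3 j=1: 10<11, i++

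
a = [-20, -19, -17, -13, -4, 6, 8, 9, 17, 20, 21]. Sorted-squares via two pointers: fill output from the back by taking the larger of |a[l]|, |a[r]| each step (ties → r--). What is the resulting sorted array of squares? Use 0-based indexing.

[16, 36, 64, 81, 169, 289, 289, 361, 400, 400, 441]

l=0 r=10: |-20|<=|21| out[10]=441, r--
l=0 r=9: |-20|<=|20| out[9]=400, r--
l=0 r=8: |-20|>|17| out[8]=400, l++
l=1 r=8: |-19|>|17| out[7]=361, l++
l=2 r=8: |-17|<=|17| out[6]=289, r--
l=2 r=7: |-17|>|9| out[5]=289, l++
l=3 r=7: |-13|>|9| out[4]=169, l++
l=4 r=7: |-4|<=|9| out[3]=81, r--
l=4 r=6: |-4|<=|8| out[2]=64, r--
l=4 r=5: |-4|<=|6| out[1]=36, r--
l=4 r=4: |-4|<=|-4| out[0]=16, r--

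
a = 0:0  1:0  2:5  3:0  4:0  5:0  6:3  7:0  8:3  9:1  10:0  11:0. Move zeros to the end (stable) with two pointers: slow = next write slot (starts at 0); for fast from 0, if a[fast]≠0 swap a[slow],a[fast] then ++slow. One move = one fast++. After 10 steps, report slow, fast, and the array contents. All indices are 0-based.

(s=0,f=0) a[fast]=0 → fast++
(s=0,f=1) a[fast]=0 → fast++
(s=0,f=2) a[fast]=5≠0 swap→a[0]=5 → slow++,fast++
(s=1,f=3) a[fast]=0 → fast++
(s=1,f=4) a[fast]=0 → fast++
(s=1,f=5) a[fast]=0 → fast++
(s=1,f=6) a[fast]=3≠0 swap→a[1]=3 → slow++,fast++
(s=2,f=7) a[fast]=0 → fast++
(s=2,f=8) a[fast]=3≠0 swap→a[2]=3 → slow++,fast++
(s=3,f=9) a[fast]=1≠0 swap→a[3]=1 → slow++,fast++

slow=4, fast=10, a=[5, 3, 3, 1, 0, 0, 0, 0, 0, 0, 0, 0]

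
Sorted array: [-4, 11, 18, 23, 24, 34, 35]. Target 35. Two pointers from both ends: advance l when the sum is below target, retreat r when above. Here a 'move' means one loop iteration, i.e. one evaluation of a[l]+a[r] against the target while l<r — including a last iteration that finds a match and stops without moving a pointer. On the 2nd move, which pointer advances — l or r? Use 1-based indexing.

l=1 r=7: -4+35=31 <35, l++
l=2 r=7: 11+35=46 >35, r--

r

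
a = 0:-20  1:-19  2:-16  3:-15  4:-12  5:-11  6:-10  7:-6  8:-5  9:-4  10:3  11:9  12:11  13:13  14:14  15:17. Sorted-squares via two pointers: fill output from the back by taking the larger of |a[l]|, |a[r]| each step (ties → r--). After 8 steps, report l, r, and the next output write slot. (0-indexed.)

[0,15] |-20|>|17| out[15]=400 → l++
[1,15] |-19|>|17| out[14]=361 → l++
[2,15] |-16|<=|17| out[13]=289 → r--
[2,14] |-16|>|14| out[12]=256 → l++
[3,14] |-15|>|14| out[11]=225 → l++
[4,14] |-12|<=|14| out[10]=196 → r--
[4,13] |-12|<=|13| out[9]=169 → r--
[4,12] |-12|>|11| out[8]=144 → l++

l=5, r=12, next write slot=7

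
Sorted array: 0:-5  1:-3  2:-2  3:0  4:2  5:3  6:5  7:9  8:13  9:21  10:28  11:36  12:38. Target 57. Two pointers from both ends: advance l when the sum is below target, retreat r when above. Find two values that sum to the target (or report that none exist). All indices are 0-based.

(21, 36)

[0,12] -5+38=33 <57 → l++
[1,12] -3+38=35 <57 → l++
[2,12] -2+38=36 <57 → l++
[3,12] 0+38=38 <57 → l++
[4,12] 2+38=40 <57 → l++
[5,12] 3+38=41 <57 → l++
[6,12] 5+38=43 <57 → l++
[7,12] 9+38=47 <57 → l++
[8,12] 13+38=51 <57 → l++
[9,12] 21+38=59 >57 → r--
[9,11] 21+36=57 → found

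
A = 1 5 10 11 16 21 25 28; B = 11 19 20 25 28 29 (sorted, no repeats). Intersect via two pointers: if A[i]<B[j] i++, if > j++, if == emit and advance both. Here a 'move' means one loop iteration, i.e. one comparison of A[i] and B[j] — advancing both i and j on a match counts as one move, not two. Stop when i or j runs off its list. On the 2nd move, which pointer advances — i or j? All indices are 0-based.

i

i=0 j=0: 1<11, i++
i=1 j=0: 5<11, i++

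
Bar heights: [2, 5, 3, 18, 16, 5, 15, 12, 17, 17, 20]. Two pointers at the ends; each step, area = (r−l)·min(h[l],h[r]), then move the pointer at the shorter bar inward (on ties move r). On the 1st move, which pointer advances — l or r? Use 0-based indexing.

l

l=0 r=10: min(2,20)*10=20 best=20 *, l++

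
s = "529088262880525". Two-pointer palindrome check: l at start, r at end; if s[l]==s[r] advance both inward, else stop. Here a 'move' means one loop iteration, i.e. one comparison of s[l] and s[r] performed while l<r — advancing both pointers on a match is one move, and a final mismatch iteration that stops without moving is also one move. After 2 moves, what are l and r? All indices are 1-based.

l=1 r=15: '5'=='5', l++,r--
l=2 r=14: '2'=='2', l++,r--

l=3, r=13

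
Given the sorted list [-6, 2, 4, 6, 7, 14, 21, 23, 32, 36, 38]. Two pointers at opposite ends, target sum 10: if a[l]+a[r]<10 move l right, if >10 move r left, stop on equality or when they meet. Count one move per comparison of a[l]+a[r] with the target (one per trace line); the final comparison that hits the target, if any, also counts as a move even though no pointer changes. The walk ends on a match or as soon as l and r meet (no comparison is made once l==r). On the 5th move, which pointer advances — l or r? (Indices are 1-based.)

r

[1,11] -6+38=32 >10 → r--
[1,10] -6+36=30 >10 → r--
[1,9] -6+32=26 >10 → r--
[1,8] -6+23=17 >10 → r--
[1,7] -6+21=15 >10 → r--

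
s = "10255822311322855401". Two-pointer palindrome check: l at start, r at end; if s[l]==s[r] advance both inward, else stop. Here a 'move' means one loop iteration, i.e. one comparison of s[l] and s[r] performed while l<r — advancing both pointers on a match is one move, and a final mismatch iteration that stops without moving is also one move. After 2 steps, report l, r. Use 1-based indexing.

l=3, r=18

[1,20] '1'=='1' → l++,r--
[2,19] '0'=='0' → l++,r--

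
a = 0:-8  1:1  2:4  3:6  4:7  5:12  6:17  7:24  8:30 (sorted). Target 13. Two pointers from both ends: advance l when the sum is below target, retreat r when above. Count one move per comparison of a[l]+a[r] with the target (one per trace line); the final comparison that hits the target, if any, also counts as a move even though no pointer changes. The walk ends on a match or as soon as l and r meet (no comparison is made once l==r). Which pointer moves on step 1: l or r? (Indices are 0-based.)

l=0 r=8: -8+30=22 >13, r--

r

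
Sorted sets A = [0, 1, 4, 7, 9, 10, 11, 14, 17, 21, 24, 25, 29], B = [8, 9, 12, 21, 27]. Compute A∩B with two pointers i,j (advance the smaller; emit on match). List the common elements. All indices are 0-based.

i=0 j=0: 0<8, i++
i=1 j=0: 1<8, i++
i=2 j=0: 4<8, i++
i=3 j=0: 7<8, i++
i=4 j=0: 9>8, j++
i=4 j=1: 9==9 emit, i++,j++
i=5 j=2: 10<12, i++
i=6 j=2: 11<12, i++
i=7 j=2: 14>12, j++
i=7 j=3: 14<21, i++
i=8 j=3: 17<21, i++
i=9 j=3: 21==21 emit, i++,j++
i=10 j=4: 24<27, i++
i=11 j=4: 25<27, i++
i=12 j=4: 29>27, j++

intersection = [9, 21]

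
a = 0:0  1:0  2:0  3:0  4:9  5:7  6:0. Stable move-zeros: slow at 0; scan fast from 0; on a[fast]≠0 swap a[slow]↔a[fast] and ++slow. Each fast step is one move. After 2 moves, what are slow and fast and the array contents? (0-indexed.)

slow=0, fast=2, a=[0, 0, 0, 0, 9, 7, 0]

slow=0 fast=0: a[fast]=0, fast++
slow=0 fast=1: a[fast]=0, fast++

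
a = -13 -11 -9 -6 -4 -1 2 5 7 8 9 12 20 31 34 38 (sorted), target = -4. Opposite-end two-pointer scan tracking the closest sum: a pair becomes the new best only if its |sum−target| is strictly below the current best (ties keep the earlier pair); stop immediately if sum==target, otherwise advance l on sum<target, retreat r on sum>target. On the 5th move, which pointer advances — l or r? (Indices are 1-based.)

r

[1,16] -13+38=25 d=29 * → r--
[1,15] -13+34=21 d=25 * → r--
[1,14] -13+31=18 d=22 * → r--
[1,13] -13+20=7 d=11 * → r--
[1,12] -13+12=-1 d=3 * → r--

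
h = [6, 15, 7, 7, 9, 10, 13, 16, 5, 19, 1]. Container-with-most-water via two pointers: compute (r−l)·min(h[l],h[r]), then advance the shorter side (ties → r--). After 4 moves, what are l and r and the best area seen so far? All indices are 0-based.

l=3, r=9, best area=120

l=0 r=10: min(6,1)*10=10 best=10 *, r--
l=0 r=9: min(6,19)*9=54 best=54 *, l++
l=1 r=9: min(15,19)*8=120 best=120 *, l++
l=2 r=9: min(7,19)*7=49 best=120, l++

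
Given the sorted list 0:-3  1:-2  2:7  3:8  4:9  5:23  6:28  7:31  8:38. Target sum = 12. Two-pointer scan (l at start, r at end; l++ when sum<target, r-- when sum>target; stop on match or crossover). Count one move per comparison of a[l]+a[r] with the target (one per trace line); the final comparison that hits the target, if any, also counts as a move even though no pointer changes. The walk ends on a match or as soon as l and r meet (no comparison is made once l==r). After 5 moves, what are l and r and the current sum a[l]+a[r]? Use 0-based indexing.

l=0 r=8: -3+38=35 >12, r--
l=0 r=7: -3+31=28 >12, r--
l=0 r=6: -3+28=25 >12, r--
l=0 r=5: -3+23=20 >12, r--
l=0 r=4: -3+9=6 <12, l++

l=1, r=4, sum=7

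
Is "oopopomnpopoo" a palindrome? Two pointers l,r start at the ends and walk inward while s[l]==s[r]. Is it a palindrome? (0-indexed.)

not a palindrome (mismatch at 5,7)

[0,12] 'o'=='o' → l++,r--
[1,11] 'o'=='o' → l++,r--
[2,10] 'p'=='p' → l++,r--
[3,9] 'o'=='o' → l++,r--
[4,8] 'p'=='p' → l++,r--
[5,7] 'o'!='n' → stop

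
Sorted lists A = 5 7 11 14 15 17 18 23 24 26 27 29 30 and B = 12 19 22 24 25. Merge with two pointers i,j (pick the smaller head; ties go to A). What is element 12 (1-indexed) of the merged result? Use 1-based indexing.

merged[12] = 24

i=1 j=1: A[i]=5<=B[j]=12 take 5, i++
i=2 j=1: A[i]=7<=B[j]=12 take 7, i++
i=3 j=1: A[i]=11<=B[j]=12 take 11, i++
i=4 j=1: A[i]=14>B[j]=12 take 12, j++
i=4 j=2: A[i]=14<=B[j]=19 take 14, i++
i=5 j=2: A[i]=15<=B[j]=19 take 15, i++
i=6 j=2: A[i]=17<=B[j]=19 take 17, i++
i=7 j=2: A[i]=18<=B[j]=19 take 18, i++
i=8 j=2: A[i]=23>B[j]=19 take 19, j++
i=8 j=3: A[i]=23>B[j]=22 take 22, j++
i=8 j=4: A[i]=23<=B[j]=24 take 23, i++
i=9 j=4: A[i]=24<=B[j]=24 take 24, i++
i=10 j=4: A[i]=26>B[j]=24 take 24, j++
i=10 j=5: A[i]=26>B[j]=25 take 25, j++
i=10 j=6: B done, take A[i]=26, i++
i=11 j=6: B done, take A[i]=27, i++
i=12 j=6: B done, take A[i]=29, i++
i=13 j=6: B done, take A[i]=30, i++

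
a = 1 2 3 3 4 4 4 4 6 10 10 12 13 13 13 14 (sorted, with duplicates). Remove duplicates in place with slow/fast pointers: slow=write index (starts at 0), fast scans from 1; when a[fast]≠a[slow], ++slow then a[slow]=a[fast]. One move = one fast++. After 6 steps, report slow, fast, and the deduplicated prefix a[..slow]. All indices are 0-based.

slow=3, fast=7, prefix=[1, 2, 3, 4]

slow=0 fast=1: a[fast]=2≠a[slow]=1 write a[1]=2, slow++,fast++
slow=1 fast=2: a[fast]=3≠a[slow]=2 write a[2]=3, slow++,fast++
slow=2 fast=3: a[fast]=3=a[slow] dup, fast++
slow=2 fast=4: a[fast]=4≠a[slow]=3 write a[3]=4, slow++,fast++
slow=3 fast=5: a[fast]=4=a[slow] dup, fast++
slow=3 fast=6: a[fast]=4=a[slow] dup, fast++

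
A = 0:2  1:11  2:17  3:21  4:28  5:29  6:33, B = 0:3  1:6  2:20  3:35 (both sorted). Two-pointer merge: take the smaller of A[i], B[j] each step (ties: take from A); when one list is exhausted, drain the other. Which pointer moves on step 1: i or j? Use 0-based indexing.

[i=0,j=0] A[i]=2<=B[j]=3 take 2 → i++

i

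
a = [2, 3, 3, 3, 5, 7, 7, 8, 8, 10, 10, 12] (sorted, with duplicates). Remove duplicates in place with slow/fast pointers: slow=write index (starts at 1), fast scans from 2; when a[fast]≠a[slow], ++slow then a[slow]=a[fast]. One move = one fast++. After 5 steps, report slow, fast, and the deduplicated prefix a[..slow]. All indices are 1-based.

(s=1,f=2) a[fast]=3≠a[slow]=2 write a[2]=3 → slow++,fast++
(s=2,f=3) a[fast]=3=a[slow] dup → fast++
(s=2,f=4) a[fast]=3=a[slow] dup → fast++
(s=2,f=5) a[fast]=5≠a[slow]=3 write a[3]=5 → slow++,fast++
(s=3,f=6) a[fast]=7≠a[slow]=5 write a[4]=7 → slow++,fast++

slow=4, fast=7, prefix=[2, 3, 5, 7]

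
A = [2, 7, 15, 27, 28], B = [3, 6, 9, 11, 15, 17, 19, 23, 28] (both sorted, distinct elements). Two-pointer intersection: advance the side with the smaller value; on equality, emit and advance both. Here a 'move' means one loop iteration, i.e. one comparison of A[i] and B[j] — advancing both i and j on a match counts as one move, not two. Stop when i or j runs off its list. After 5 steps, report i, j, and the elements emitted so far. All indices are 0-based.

i=2, j=3, emitted=[]

i=0 j=0: 2<3, i++
i=1 j=0: 7>3, j++
i=1 j=1: 7>6, j++
i=1 j=2: 7<9, i++
i=2 j=2: 15>9, j++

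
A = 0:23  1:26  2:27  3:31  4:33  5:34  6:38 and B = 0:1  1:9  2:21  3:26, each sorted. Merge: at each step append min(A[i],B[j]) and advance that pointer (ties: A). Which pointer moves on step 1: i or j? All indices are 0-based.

[i=0,j=0] A[i]=23>B[j]=1 take 1 → j++

j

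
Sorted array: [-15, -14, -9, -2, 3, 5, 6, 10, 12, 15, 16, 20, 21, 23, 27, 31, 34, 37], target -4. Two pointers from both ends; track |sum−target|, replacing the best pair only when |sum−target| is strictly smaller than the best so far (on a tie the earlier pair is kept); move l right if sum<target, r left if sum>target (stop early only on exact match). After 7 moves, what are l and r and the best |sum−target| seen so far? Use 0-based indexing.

l=0, r=10, best |Δ|=9

[0,17] -15+37=22 d=26 * → r--
[0,16] -15+34=19 d=23 * → r--
[0,15] -15+31=16 d=20 * → r--
[0,14] -15+27=12 d=16 * → r--
[0,13] -15+23=8 d=12 * → r--
[0,12] -15+21=6 d=10 * → r--
[0,11] -15+20=5 d=9 * → r--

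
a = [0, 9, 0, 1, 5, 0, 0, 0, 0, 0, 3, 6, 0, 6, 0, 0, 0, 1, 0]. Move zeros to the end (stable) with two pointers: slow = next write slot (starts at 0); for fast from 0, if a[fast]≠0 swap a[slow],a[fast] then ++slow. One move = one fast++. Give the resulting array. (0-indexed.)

slow=0 fast=0: a[fast]=0, fast++
slow=0 fast=1: a[fast]=9≠0 swap→a[0]=9, slow++,fast++
slow=1 fast=2: a[fast]=0, fast++
slow=1 fast=3: a[fast]=1≠0 swap→a[1]=1, slow++,fast++
slow=2 fast=4: a[fast]=5≠0 swap→a[2]=5, slow++,fast++
slow=3 fast=5: a[fast]=0, fast++
slow=3 fast=6: a[fast]=0, fast++
slow=3 fast=7: a[fast]=0, fast++
slow=3 fast=8: a[fast]=0, fast++
slow=3 fast=9: a[fast]=0, fast++
slow=3 fast=10: a[fast]=3≠0 swap→a[3]=3, slow++,fast++
slow=4 fast=11: a[fast]=6≠0 swap→a[4]=6, slow++,fast++
slow=5 fast=12: a[fast]=0, fast++
slow=5 fast=13: a[fast]=6≠0 swap→a[5]=6, slow++,fast++
slow=6 fast=14: a[fast]=0, fast++
slow=6 fast=15: a[fast]=0, fast++
slow=6 fast=16: a[fast]=0, fast++
slow=6 fast=17: a[fast]=1≠0 swap→a[6]=1, slow++,fast++
slow=7 fast=18: a[fast]=0, fast++

[9, 1, 5, 3, 6, 6, 1, 0, 0, 0, 0, 0, 0, 0, 0, 0, 0, 0, 0]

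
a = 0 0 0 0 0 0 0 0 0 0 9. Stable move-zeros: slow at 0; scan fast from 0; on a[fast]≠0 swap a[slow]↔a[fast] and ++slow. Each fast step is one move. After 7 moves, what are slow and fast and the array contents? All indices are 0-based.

(s=0,f=0) a[fast]=0 → fast++
(s=0,f=1) a[fast]=0 → fast++
(s=0,f=2) a[fast]=0 → fast++
(s=0,f=3) a[fast]=0 → fast++
(s=0,f=4) a[fast]=0 → fast++
(s=0,f=5) a[fast]=0 → fast++
(s=0,f=6) a[fast]=0 → fast++

slow=0, fast=7, a=[0, 0, 0, 0, 0, 0, 0, 0, 0, 0, 9]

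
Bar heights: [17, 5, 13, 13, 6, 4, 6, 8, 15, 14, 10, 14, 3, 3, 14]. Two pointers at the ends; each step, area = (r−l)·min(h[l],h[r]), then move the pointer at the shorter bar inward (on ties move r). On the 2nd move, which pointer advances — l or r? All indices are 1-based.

r

[1,15] min(17,14)*14=196 best=196 * → r--
[1,14] min(17,3)*13=39 best=196 → r--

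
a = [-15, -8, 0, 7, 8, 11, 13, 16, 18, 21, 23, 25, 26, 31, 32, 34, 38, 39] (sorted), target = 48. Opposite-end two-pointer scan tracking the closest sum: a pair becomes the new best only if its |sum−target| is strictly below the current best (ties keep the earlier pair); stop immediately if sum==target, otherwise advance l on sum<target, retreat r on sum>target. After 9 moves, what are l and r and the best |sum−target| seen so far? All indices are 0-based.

l=7, r=15, best |Δ|=1

l=0 r=17: -15+39=24 d=24 *, l++
l=1 r=17: -8+39=31 d=17 *, l++
l=2 r=17: 0+39=39 d=9 *, l++
l=3 r=17: 7+39=46 d=2 *, l++
l=4 r=17: 8+39=47 d=1 *, l++
l=5 r=17: 11+39=50 d=2, r--
l=5 r=16: 11+38=49 d=1, r--
l=5 r=15: 11+34=45 d=3, l++
l=6 r=15: 13+34=47 d=1, l++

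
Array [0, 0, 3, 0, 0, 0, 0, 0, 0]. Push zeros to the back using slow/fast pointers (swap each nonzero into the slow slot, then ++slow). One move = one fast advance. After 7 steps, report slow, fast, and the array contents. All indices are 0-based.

slow=1, fast=7, a=[3, 0, 0, 0, 0, 0, 0, 0, 0]

slow=0 fast=0: a[fast]=0, fast++
slow=0 fast=1: a[fast]=0, fast++
slow=0 fast=2: a[fast]=3≠0 swap→a[0]=3, slow++,fast++
slow=1 fast=3: a[fast]=0, fast++
slow=1 fast=4: a[fast]=0, fast++
slow=1 fast=5: a[fast]=0, fast++
slow=1 fast=6: a[fast]=0, fast++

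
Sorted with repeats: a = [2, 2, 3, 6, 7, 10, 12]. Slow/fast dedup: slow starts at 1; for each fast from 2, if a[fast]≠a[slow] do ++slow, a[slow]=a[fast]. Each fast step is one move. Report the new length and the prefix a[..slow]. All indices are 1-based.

length 6; prefix = [2, 3, 6, 7, 10, 12]

(s=1,f=2) a[fast]=2=a[slow] dup → fast++
(s=1,f=3) a[fast]=3≠a[slow]=2 write a[2]=3 → slow++,fast++
(s=2,f=4) a[fast]=6≠a[slow]=3 write a[3]=6 → slow++,fast++
(s=3,f=5) a[fast]=7≠a[slow]=6 write a[4]=7 → slow++,fast++
(s=4,f=6) a[fast]=10≠a[slow]=7 write a[5]=10 → slow++,fast++
(s=5,f=7) a[fast]=12≠a[slow]=10 write a[6]=12 → slow++,fast++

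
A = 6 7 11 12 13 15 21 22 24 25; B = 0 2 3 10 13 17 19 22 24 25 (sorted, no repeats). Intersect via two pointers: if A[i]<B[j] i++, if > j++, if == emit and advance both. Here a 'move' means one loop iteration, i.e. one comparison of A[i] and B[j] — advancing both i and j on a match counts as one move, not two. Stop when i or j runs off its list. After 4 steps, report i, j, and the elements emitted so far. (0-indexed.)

i=1, j=3, emitted=[]

i=0 j=0: 6>0, j++
i=0 j=1: 6>2, j++
i=0 j=2: 6>3, j++
i=0 j=3: 6<10, i++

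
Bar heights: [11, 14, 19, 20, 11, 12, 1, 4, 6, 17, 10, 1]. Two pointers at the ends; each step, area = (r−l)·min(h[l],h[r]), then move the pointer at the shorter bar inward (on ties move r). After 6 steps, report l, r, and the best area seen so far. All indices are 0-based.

l=2, r=7, best area=119

l=0 r=11: min(11,1)*11=11 best=11 *, r--
l=0 r=10: min(11,10)*10=100 best=100 *, r--
l=0 r=9: min(11,17)*9=99 best=100, l++
l=1 r=9: min(14,17)*8=112 best=112 *, l++
l=2 r=9: min(19,17)*7=119 best=119 *, r--
l=2 r=8: min(19,6)*6=36 best=119, r--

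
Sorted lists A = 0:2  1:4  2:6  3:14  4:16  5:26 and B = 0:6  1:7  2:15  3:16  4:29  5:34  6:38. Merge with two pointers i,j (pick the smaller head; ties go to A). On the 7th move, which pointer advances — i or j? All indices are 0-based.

j

i=0 j=0: A[i]=2<=B[j]=6 take 2, i++
i=1 j=0: A[i]=4<=B[j]=6 take 4, i++
i=2 j=0: A[i]=6<=B[j]=6 take 6, i++
i=3 j=0: A[i]=14>B[j]=6 take 6, j++
i=3 j=1: A[i]=14>B[j]=7 take 7, j++
i=3 j=2: A[i]=14<=B[j]=15 take 14, i++
i=4 j=2: A[i]=16>B[j]=15 take 15, j++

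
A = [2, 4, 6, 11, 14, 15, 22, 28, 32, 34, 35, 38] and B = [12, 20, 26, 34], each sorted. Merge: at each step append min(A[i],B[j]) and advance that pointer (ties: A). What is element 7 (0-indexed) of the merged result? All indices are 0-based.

i=0 j=0: A[i]=2<=B[j]=12 take 2, i++
i=1 j=0: A[i]=4<=B[j]=12 take 4, i++
i=2 j=0: A[i]=6<=B[j]=12 take 6, i++
i=3 j=0: A[i]=11<=B[j]=12 take 11, i++
i=4 j=0: A[i]=14>B[j]=12 take 12, j++
i=4 j=1: A[i]=14<=B[j]=20 take 14, i++
i=5 j=1: A[i]=15<=B[j]=20 take 15, i++
i=6 j=1: A[i]=22>B[j]=20 take 20, j++
i=6 j=2: A[i]=22<=B[j]=26 take 22, i++
i=7 j=2: A[i]=28>B[j]=26 take 26, j++
i=7 j=3: A[i]=28<=B[j]=34 take 28, i++
i=8 j=3: A[i]=32<=B[j]=34 take 32, i++
i=9 j=3: A[i]=34<=B[j]=34 take 34, i++
i=10 j=3: A[i]=35>B[j]=34 take 34, j++
i=10 j=4: B done, take A[i]=35, i++
i=11 j=4: B done, take A[i]=38, i++

merged[7] = 20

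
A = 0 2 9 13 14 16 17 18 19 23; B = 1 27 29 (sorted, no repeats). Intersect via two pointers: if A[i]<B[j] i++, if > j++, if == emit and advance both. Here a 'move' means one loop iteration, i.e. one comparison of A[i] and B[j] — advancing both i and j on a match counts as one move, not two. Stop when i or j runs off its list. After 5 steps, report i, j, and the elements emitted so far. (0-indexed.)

i=4, j=1, emitted=[]

[i=0,j=0] 0<1 → i++
[i=1,j=0] 2>1 → j++
[i=1,j=1] 2<27 → i++
[i=2,j=1] 9<27 → i++
[i=3,j=1] 13<27 → i++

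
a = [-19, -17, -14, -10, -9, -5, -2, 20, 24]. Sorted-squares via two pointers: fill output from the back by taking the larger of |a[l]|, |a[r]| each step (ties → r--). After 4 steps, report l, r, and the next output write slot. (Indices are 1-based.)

l=3, r=7, next write slot=5

[1,9] |-19|<=|24| out[9]=576 → r--
[1,8] |-19|<=|20| out[8]=400 → r--
[1,7] |-19|>|-2| out[7]=361 → l++
[2,7] |-17|>|-2| out[6]=289 → l++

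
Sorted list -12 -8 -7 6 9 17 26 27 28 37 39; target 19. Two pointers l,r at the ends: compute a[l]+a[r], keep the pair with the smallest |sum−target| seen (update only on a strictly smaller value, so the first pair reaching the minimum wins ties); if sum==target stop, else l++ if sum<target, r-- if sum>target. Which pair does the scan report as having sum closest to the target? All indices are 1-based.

l=1 r=11: -12+39=27 d=8 *, r--
l=1 r=10: -12+37=25 d=6 *, r--
l=1 r=9: -12+28=16 d=3 *, l++
l=2 r=9: -8+28=20 d=1 *, r--
l=2 r=8: -8+27=19 d=0 *, stop

pair (-8, 27) with sum 19 (|Δ|=0)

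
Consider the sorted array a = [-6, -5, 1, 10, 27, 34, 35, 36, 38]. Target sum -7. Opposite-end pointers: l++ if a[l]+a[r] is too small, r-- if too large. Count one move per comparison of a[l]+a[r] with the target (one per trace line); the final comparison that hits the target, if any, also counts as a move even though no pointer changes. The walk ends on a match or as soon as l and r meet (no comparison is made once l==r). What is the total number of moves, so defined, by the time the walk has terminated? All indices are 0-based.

[0,8] -6+38=32 >-7 → r--
[0,7] -6+36=30 >-7 → r--
[0,6] -6+35=29 >-7 → r--
[0,5] -6+34=28 >-7 → r--
[0,4] -6+27=21 >-7 → r--
[0,3] -6+10=4 >-7 → r--
[0,2] -6+1=-5 >-7 → r--
[0,1] -6+-5=-11 <-7 → l++

8 moves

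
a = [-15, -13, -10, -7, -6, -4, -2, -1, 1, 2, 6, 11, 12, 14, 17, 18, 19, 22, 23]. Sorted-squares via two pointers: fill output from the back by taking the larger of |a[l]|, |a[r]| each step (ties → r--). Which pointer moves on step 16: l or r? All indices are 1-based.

r

l=1 r=19: |-15|<=|23| out[19]=529, r--
l=1 r=18: |-15|<=|22| out[18]=484, r--
l=1 r=17: |-15|<=|19| out[17]=361, r--
l=1 r=16: |-15|<=|18| out[16]=324, r--
l=1 r=15: |-15|<=|17| out[15]=289, r--
l=1 r=14: |-15|>|14| out[14]=225, l++
l=2 r=14: |-13|<=|14| out[13]=196, r--
l=2 r=13: |-13|>|12| out[12]=169, l++
l=3 r=13: |-10|<=|12| out[11]=144, r--
l=3 r=12: |-10|<=|11| out[10]=121, r--
l=3 r=11: |-10|>|6| out[9]=100, l++
l=4 r=11: |-7|>|6| out[8]=49, l++
l=5 r=11: |-6|<=|6| out[7]=36, r--
l=5 r=10: |-6|>|2| out[6]=36, l++
l=6 r=10: |-4|>|2| out[5]=16, l++
l=7 r=10: |-2|<=|2| out[4]=4, r--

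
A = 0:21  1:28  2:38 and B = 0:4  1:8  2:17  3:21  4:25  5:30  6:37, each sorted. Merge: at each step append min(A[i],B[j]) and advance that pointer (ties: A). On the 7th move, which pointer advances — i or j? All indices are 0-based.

i

[i=0,j=0] A[i]=21>B[j]=4 take 4 → j++
[i=0,j=1] A[i]=21>B[j]=8 take 8 → j++
[i=0,j=2] A[i]=21>B[j]=17 take 17 → j++
[i=0,j=3] A[i]=21<=B[j]=21 take 21 → i++
[i=1,j=3] A[i]=28>B[j]=21 take 21 → j++
[i=1,j=4] A[i]=28>B[j]=25 take 25 → j++
[i=1,j=5] A[i]=28<=B[j]=30 take 28 → i++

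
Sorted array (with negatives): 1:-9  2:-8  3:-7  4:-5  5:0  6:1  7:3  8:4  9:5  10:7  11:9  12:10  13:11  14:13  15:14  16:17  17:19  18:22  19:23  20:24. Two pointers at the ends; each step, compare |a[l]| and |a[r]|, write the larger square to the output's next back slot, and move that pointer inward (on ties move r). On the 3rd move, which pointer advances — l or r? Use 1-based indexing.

r

[1,20] |-9|<=|24| out[20]=576 → r--
[1,19] |-9|<=|23| out[19]=529 → r--
[1,18] |-9|<=|22| out[18]=484 → r--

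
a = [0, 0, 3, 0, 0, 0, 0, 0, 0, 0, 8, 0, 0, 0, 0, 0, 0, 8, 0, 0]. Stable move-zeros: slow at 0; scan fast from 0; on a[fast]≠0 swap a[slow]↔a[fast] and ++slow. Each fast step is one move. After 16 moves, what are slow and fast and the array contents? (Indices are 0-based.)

slow=2, fast=16, a=[3, 8, 0, 0, 0, 0, 0, 0, 0, 0, 0, 0, 0, 0, 0, 0, 0, 8, 0, 0]

(s=0,f=0) a[fast]=0 → fast++
(s=0,f=1) a[fast]=0 → fast++
(s=0,f=2) a[fast]=3≠0 swap→a[0]=3 → slow++,fast++
(s=1,f=3) a[fast]=0 → fast++
(s=1,f=4) a[fast]=0 → fast++
(s=1,f=5) a[fast]=0 → fast++
(s=1,f=6) a[fast]=0 → fast++
(s=1,f=7) a[fast]=0 → fast++
(s=1,f=8) a[fast]=0 → fast++
(s=1,f=9) a[fast]=0 → fast++
(s=1,f=10) a[fast]=8≠0 swap→a[1]=8 → slow++,fast++
(s=2,f=11) a[fast]=0 → fast++
(s=2,f=12) a[fast]=0 → fast++
(s=2,f=13) a[fast]=0 → fast++
(s=2,f=14) a[fast]=0 → fast++
(s=2,f=15) a[fast]=0 → fast++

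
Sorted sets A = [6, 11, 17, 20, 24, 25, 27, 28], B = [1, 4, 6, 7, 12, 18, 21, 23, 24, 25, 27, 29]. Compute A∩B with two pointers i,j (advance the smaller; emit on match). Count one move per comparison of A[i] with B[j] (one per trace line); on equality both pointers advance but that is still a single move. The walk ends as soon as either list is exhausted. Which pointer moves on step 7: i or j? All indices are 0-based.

i=0 j=0: 6>1, j++
i=0 j=1: 6>4, j++
i=0 j=2: 6==6 emit, i++,j++
i=1 j=3: 11>7, j++
i=1 j=4: 11<12, i++
i=2 j=4: 17>12, j++
i=2 j=5: 17<18, i++

i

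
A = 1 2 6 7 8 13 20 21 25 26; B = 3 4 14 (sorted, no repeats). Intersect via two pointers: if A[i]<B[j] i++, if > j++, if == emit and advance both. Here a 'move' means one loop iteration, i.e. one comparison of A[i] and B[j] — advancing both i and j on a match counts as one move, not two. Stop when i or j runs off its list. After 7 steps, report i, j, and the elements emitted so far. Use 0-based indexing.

i=5, j=2, emitted=[]

i=0 j=0: 1<3, i++
i=1 j=0: 2<3, i++
i=2 j=0: 6>3, j++
i=2 j=1: 6>4, j++
i=2 j=2: 6<14, i++
i=3 j=2: 7<14, i++
i=4 j=2: 8<14, i++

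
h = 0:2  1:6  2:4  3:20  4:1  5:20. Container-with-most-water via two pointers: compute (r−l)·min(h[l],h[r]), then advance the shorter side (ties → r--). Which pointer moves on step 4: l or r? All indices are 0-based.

l=0 r=5: min(2,20)*5=10 best=10 *, l++
l=1 r=5: min(6,20)*4=24 best=24 *, l++
l=2 r=5: min(4,20)*3=12 best=24, l++
l=3 r=5: min(20,20)*2=40 best=40 *, r--

r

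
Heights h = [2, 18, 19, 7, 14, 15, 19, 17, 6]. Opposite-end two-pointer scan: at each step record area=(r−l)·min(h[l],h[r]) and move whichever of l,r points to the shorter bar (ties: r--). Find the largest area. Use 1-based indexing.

[1,9] min(2,6)*8=16 best=16 * → l++
[2,9] min(18,6)*7=42 best=42 * → r--
[2,8] min(18,17)*6=102 best=102 * → r--
[2,7] min(18,19)*5=90 best=102 → l++
[3,7] min(19,19)*4=76 best=102 → r--
[3,6] min(19,15)*3=45 best=102 → r--
[3,5] min(19,14)*2=28 best=102 → r--
[3,4] min(19,7)*1=7 best=102 → r--

max area = 102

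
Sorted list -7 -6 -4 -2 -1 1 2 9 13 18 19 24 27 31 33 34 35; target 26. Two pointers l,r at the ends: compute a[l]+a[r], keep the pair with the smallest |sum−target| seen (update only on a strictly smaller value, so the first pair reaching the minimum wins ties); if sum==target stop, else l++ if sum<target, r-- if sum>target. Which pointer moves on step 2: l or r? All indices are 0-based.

r

[0,16] -7+35=28 d=2 * → r--
[0,15] -7+34=27 d=1 * → r--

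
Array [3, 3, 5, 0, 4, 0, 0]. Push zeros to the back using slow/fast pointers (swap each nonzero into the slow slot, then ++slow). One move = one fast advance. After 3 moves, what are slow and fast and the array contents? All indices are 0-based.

(s=0,f=0) a[fast]=3≠0 swap→a[0]=3 → slow++,fast++
(s=1,f=1) a[fast]=3≠0 swap→a[1]=3 → slow++,fast++
(s=2,f=2) a[fast]=5≠0 swap→a[2]=5 → slow++,fast++

slow=3, fast=3, a=[3, 3, 5, 0, 4, 0, 0]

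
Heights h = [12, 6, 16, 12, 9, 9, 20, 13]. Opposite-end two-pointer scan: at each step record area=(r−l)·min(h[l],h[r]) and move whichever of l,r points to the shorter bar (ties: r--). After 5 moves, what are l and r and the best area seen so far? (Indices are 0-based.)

[0,7] min(12,13)*7=84 best=84 * → l++
[1,7] min(6,13)*6=36 best=84 → l++
[2,7] min(16,13)*5=65 best=84 → r--
[2,6] min(16,20)*4=64 best=84 → l++
[3,6] min(12,20)*3=36 best=84 → l++

l=4, r=6, best area=84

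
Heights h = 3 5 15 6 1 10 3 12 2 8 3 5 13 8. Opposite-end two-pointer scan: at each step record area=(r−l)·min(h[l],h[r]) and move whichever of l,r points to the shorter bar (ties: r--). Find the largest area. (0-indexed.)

[0,13] min(3,8)*13=39 best=39 * → l++
[1,13] min(5,8)*12=60 best=60 * → l++
[2,13] min(15,8)*11=88 best=88 * → r--
[2,12] min(15,13)*10=130 best=130 * → r--
[2,11] min(15,5)*9=45 best=130 → r--
[2,10] min(15,3)*8=24 best=130 → r--
[2,9] min(15,8)*7=56 best=130 → r--
[2,8] min(15,2)*6=12 best=130 → r--
[2,7] min(15,12)*5=60 best=130 → r--
[2,6] min(15,3)*4=12 best=130 → r--
[2,5] min(15,10)*3=30 best=130 → r--
[2,4] min(15,1)*2=2 best=130 → r--
[2,3] min(15,6)*1=6 best=130 → r--

max area = 130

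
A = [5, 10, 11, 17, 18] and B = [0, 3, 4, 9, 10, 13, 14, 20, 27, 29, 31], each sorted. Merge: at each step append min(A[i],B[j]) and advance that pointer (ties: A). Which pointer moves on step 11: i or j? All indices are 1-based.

[i=1,j=1] A[i]=5>B[j]=0 take 0 → j++
[i=1,j=2] A[i]=5>B[j]=3 take 3 → j++
[i=1,j=3] A[i]=5>B[j]=4 take 4 → j++
[i=1,j=4] A[i]=5<=B[j]=9 take 5 → i++
[i=2,j=4] A[i]=10>B[j]=9 take 9 → j++
[i=2,j=5] A[i]=10<=B[j]=10 take 10 → i++
[i=3,j=5] A[i]=11>B[j]=10 take 10 → j++
[i=3,j=6] A[i]=11<=B[j]=13 take 11 → i++
[i=4,j=6] A[i]=17>B[j]=13 take 13 → j++
[i=4,j=7] A[i]=17>B[j]=14 take 14 → j++
[i=4,j=8] A[i]=17<=B[j]=20 take 17 → i++

i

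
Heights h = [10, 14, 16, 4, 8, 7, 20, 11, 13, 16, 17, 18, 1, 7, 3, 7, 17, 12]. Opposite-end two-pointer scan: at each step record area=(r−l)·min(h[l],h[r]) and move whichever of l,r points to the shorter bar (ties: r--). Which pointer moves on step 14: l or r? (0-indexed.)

r

l=0 r=17: min(10,12)*17=170 best=170 *, l++
l=1 r=17: min(14,12)*16=192 best=192 *, r--
l=1 r=16: min(14,17)*15=210 best=210 *, l++
l=2 r=16: min(16,17)*14=224 best=224 *, l++
l=3 r=16: min(4,17)*13=52 best=224, l++
l=4 r=16: min(8,17)*12=96 best=224, l++
l=5 r=16: min(7,17)*11=77 best=224, l++
l=6 r=16: min(20,17)*10=170 best=224, r--
l=6 r=15: min(20,7)*9=63 best=224, r--
l=6 r=14: min(20,3)*8=24 best=224, r--
l=6 r=13: min(20,7)*7=49 best=224, r--
l=6 r=12: min(20,1)*6=6 best=224, r--
l=6 r=11: min(20,18)*5=90 best=224, r--
l=6 r=10: min(20,17)*4=68 best=224, r--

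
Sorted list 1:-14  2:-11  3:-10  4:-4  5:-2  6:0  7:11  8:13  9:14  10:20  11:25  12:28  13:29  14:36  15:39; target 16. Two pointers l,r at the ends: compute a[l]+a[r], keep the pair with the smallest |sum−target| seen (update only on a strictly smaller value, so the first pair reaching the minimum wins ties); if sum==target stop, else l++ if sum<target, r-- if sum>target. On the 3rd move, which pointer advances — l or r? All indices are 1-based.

[1,15] -14+39=25 d=9 * → r--
[1,14] -14+36=22 d=6 * → r--
[1,13] -14+29=15 d=1 * → l++

l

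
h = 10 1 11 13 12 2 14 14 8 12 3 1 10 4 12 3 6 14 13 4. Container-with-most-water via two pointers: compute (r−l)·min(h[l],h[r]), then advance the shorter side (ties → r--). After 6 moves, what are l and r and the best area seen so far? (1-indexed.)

l=1 r=20: min(10,4)*19=76 best=76 *, r--
l=1 r=19: min(10,13)*18=180 best=180 *, l++
l=2 r=19: min(1,13)*17=17 best=180, l++
l=3 r=19: min(11,13)*16=176 best=180, l++
l=4 r=19: min(13,13)*15=195 best=195 *, r--
l=4 r=18: min(13,14)*14=182 best=195, l++

l=5, r=18, best area=195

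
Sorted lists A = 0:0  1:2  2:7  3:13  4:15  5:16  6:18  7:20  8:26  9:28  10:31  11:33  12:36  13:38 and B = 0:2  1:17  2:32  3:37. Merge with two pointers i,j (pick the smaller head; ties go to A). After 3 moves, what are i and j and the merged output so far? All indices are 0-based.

i=0 j=0: A[i]=0<=B[j]=2 take 0, i++
i=1 j=0: A[i]=2<=B[j]=2 take 2, i++
i=2 j=0: A[i]=7>B[j]=2 take 2, j++

i=2, j=1, merged so far=[0, 2, 2]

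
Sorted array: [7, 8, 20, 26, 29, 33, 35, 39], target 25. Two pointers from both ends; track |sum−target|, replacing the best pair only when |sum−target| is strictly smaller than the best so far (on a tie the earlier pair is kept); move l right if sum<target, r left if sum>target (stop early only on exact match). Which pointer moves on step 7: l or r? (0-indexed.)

l

[0,7] 7+39=46 d=21 * → r--
[0,6] 7+35=42 d=17 * → r--
[0,5] 7+33=40 d=15 * → r--
[0,4] 7+29=36 d=11 * → r--
[0,3] 7+26=33 d=8 * → r--
[0,2] 7+20=27 d=2 * → r--
[0,1] 7+8=15 d=10 → l++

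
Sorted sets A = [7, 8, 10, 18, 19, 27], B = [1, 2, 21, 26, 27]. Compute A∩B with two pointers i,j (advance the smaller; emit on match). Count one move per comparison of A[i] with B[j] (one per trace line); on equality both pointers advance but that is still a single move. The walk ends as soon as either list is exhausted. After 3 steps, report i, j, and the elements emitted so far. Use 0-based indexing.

[i=0,j=0] 7>1 → j++
[i=0,j=1] 7>2 → j++
[i=0,j=2] 7<21 → i++

i=1, j=2, emitted=[]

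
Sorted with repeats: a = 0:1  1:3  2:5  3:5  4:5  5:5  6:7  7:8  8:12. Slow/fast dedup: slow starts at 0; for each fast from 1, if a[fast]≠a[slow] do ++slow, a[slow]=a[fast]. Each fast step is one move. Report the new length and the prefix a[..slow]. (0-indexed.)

(s=0,f=1) a[fast]=3≠a[slow]=1 write a[1]=3 → slow++,fast++
(s=1,f=2) a[fast]=5≠a[slow]=3 write a[2]=5 → slow++,fast++
(s=2,f=3) a[fast]=5=a[slow] dup → fast++
(s=2,f=4) a[fast]=5=a[slow] dup → fast++
(s=2,f=5) a[fast]=5=a[slow] dup → fast++
(s=2,f=6) a[fast]=7≠a[slow]=5 write a[3]=7 → slow++,fast++
(s=3,f=7) a[fast]=8≠a[slow]=7 write a[4]=8 → slow++,fast++
(s=4,f=8) a[fast]=12≠a[slow]=8 write a[5]=12 → slow++,fast++

length 6; prefix = [1, 3, 5, 7, 8, 12]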